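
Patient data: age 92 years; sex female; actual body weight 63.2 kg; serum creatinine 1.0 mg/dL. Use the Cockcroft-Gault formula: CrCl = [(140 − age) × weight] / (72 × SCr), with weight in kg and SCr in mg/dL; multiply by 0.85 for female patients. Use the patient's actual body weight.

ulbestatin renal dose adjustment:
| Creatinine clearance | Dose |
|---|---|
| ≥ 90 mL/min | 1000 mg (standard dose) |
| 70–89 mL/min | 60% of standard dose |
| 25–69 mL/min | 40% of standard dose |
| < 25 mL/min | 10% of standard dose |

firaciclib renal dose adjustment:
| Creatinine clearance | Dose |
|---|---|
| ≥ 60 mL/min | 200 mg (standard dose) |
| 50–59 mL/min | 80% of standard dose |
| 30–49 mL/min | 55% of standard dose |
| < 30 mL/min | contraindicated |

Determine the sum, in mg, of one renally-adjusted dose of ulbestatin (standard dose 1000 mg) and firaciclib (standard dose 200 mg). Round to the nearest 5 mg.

510 mg

CrCl = (140 − 92) × 63.2 / (72 × 1) × 0.85 = 3033.6 / 72.00 × 0.85 ≈ 35.8 mL/min
CrCl ≈ 36 mL/min.
ulbestatin: 25–69 mL/min → 40% of 1000 mg = 400 mg.
firaciclib: 30–49 mL/min → 55% of 200 mg = 110 mg.
Total = 400 + 110 = 510 mg.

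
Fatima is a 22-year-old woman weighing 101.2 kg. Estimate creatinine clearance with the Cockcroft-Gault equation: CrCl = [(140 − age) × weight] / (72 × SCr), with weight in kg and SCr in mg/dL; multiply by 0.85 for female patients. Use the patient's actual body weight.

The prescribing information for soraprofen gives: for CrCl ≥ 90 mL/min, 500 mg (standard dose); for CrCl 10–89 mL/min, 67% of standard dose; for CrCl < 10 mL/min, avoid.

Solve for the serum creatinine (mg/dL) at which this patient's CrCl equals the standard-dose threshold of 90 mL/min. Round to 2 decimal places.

1.57 mg/dL

Standard dose requires CrCl ≥ 90 mL/min.
Set (140 − 22) × 101.2 × 0.85 / (72 × SCr) = 90
SCr = (140 − 22) × 101.2 × 0.85 / (72 × 90) = 1.566 mg/dL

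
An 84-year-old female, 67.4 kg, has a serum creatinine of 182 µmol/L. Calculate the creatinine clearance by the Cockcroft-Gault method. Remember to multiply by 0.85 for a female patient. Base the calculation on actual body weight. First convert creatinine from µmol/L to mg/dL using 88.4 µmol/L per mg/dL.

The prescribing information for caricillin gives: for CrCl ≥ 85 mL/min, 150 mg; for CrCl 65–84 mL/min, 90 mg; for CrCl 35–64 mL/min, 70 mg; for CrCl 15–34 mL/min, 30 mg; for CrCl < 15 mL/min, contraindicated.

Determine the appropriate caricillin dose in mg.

30 mg

SCr = 182 / 88.4 = 2.059 mg/dL
CrCl = (140 − 84) × 67.4 / (72 × 2.059) × 0.85 = 3774.4 / 148.25 × 0.85 ≈ 21.6 mL/min
CrCl ≈ 22 mL/min → bracket 15–34 mL/min.
Dose for this bracket: 30 mg.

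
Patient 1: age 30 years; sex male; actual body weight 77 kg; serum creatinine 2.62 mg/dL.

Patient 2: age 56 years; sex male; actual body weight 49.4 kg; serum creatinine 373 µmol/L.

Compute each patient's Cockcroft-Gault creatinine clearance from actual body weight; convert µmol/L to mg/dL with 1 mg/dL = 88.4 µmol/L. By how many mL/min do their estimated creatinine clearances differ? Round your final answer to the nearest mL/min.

Patient 1: CrCl = (140 − 30) × 77 / (72 × 2.62) = 8470.0 / 188.64 ≈ 44.9 mL/min
Patient 2: SCr = 373 / 88.4 = 4.219 mg/dL
Patient 2: CrCl = (140 − 56) × 49.4 / (72 × 4.219) = 4149.6 / 303.77 ≈ 13.7 mL/min
|44.9 − 13.7| = 31.2 mL/min

31 mL/min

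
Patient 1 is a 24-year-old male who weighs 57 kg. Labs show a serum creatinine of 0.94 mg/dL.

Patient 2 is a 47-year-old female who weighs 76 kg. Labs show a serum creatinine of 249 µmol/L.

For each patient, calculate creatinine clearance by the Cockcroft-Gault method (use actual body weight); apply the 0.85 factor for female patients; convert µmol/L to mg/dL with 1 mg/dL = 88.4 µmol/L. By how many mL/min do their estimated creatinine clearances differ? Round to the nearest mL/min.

Patient 1: CrCl = (140 − 24) × 57 / (72 × 0.94) = 6612.0 / 67.68 ≈ 97.7 mL/min
Patient 2: SCr = 249 / 88.4 = 2.817 mg/dL
Patient 2: CrCl = (140 − 47) × 76 / (72 × 2.817) × 0.85 = 7068.0 / 202.82 × 0.85 ≈ 29.6 mL/min
|97.7 − 29.6| = 68.1 mL/min

68 mL/min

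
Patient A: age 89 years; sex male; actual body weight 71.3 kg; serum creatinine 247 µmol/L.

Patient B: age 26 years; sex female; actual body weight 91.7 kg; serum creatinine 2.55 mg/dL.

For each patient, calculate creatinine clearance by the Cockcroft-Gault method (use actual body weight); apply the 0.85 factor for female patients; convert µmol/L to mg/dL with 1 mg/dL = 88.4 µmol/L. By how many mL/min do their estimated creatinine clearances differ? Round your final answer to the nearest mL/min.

Patient A: SCr = 247 / 88.4 = 2.794 mg/dL
Patient A: CrCl = (140 − 89) × 71.3 / (72 × 2.794) = 3636.3 / 201.17 ≈ 18.1 mL/min
Patient B: CrCl = (140 − 26) × 91.7 / (72 × 2.55) × 0.85 = 10453.8 / 183.60 × 0.85 ≈ 48.4 mL/min
|18.1 − 48.4| = 30.3 mL/min

30 mL/min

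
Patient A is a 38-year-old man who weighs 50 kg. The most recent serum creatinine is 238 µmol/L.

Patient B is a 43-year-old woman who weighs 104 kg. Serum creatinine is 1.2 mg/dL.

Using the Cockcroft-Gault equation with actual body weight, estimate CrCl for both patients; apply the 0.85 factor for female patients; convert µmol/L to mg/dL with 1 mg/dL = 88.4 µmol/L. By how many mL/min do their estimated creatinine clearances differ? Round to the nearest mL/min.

73 mL/min

Patient A: SCr = 238 / 88.4 = 2.692 mg/dL
Patient A: CrCl = (140 − 38) × 50 / (72 × 2.692) = 5100.0 / 193.82 ≈ 26.3 mL/min
Patient B: CrCl = (140 − 43) × 104 / (72 × 1.2) × 0.85 = 10088.0 / 86.40 × 0.85 ≈ 99.2 mL/min
|26.3 − 99.2| = 72.9 mL/min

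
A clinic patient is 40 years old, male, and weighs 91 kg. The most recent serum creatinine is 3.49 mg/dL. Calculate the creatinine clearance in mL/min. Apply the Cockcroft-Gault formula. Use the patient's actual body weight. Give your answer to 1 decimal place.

CrCl = (140 − 40) × 91 / (72 × 3.49) = 9100.0 / 251.28 ≈ 36.2 mL/min

36.2 mL/min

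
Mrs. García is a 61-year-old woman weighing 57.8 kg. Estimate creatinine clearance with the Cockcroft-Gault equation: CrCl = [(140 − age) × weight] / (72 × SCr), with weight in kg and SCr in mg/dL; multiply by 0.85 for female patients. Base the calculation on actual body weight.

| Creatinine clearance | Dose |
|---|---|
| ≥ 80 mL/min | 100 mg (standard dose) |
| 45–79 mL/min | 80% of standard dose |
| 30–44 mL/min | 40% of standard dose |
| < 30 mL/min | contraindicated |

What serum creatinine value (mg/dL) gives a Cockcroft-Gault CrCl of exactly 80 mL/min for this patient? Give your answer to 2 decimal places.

0.67 mg/dL

Standard dose requires CrCl ≥ 80 mL/min.
Set (140 − 61) × 57.8 × 0.85 / (72 × SCr) = 80
SCr = (140 − 61) × 57.8 × 0.85 / (72 × 80) = 0.674 mg/dL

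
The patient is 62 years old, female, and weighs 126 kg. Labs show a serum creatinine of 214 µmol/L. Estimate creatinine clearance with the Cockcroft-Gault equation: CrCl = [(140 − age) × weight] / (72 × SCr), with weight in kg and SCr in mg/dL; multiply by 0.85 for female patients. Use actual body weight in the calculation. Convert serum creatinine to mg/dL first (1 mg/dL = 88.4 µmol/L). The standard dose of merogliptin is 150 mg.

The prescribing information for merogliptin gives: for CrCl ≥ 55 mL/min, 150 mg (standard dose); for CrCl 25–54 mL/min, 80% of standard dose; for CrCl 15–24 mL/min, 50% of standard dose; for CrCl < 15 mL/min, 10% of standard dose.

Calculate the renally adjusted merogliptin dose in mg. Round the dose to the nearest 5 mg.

120 mg

SCr = 214 / 88.4 = 2.421 mg/dL
CrCl = (140 − 62) × 126 / (72 × 2.421) × 0.85 = 9828.0 / 174.31 × 0.85 ≈ 47.9 mL/min
CrCl ≈ 48 mL/min → bracket 25–54 mL/min.
80% of 150 mg = 120 mg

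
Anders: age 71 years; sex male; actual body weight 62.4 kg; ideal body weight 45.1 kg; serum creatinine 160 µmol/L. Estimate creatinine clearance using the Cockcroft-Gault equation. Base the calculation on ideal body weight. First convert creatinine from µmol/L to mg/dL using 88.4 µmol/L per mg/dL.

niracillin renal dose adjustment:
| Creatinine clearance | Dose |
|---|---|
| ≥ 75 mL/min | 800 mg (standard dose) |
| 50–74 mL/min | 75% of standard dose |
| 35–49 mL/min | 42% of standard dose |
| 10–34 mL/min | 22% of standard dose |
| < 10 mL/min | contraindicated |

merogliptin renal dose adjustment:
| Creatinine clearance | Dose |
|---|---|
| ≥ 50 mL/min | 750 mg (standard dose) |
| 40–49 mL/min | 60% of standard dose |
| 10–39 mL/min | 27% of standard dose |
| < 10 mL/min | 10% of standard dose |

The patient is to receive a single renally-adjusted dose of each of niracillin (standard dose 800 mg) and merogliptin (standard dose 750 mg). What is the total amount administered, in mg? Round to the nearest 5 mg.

380 mg

SCr = 160 / 88.4 = 1.81 mg/dL
CrCl = (140 − 71) × 45.1 / (72 × 1.81) = 3111.9 / 130.32 ≈ 23.9 mL/min
CrCl ≈ 24 mL/min.
niracillin: 10–34 mL/min → 22% of 800 mg = 176 mg.
merogliptin: 10–39 mL/min → 27% of 750 mg = 202.5 mg.
Total = 176 + 202.5 = 378.5 mg.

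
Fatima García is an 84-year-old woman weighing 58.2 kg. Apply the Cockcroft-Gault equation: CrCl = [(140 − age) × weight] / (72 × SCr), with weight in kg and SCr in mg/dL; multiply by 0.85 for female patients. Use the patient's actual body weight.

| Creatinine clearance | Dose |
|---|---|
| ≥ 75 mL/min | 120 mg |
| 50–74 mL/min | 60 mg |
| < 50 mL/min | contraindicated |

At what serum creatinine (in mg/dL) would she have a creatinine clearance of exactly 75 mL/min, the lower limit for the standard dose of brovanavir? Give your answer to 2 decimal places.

Standard dose requires CrCl ≥ 75 mL/min.
Set (140 − 84) × 58.2 × 0.85 / (72 × SCr) = 75
SCr = (140 − 84) × 58.2 × 0.85 / (72 × 75) = 0.513 mg/dL

0.51 mg/dL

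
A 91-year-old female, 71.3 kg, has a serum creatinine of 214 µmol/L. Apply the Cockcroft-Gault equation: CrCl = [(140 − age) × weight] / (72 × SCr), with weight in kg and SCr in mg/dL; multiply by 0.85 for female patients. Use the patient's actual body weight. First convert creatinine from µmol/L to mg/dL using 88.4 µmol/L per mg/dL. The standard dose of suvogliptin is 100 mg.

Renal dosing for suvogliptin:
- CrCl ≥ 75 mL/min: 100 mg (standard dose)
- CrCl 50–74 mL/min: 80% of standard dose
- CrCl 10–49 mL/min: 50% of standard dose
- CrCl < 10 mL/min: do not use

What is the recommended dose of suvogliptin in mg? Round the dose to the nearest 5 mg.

SCr = 214 / 88.4 = 2.421 mg/dL
CrCl = (140 − 91) × 71.3 / (72 × 2.421) × 0.85 = 3493.7 / 174.31 × 0.85 ≈ 17.0 mL/min
CrCl ≈ 17 mL/min → bracket 10–49 mL/min.
50% of 100 mg = 50 mg

50 mg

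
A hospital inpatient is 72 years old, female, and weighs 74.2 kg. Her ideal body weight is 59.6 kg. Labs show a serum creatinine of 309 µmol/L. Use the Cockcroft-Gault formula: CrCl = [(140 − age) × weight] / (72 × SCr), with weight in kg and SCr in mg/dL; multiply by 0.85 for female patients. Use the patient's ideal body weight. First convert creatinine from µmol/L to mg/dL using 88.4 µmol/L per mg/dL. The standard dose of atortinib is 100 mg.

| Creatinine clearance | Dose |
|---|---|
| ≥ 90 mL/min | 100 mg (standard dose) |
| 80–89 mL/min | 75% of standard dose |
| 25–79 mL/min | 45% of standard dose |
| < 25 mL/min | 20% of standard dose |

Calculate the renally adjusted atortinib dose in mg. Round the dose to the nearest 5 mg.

20 mg

SCr = 309 / 88.4 = 3.495 mg/dL
CrCl = (140 − 72) × 59.6 / (72 × 3.495) × 0.85 = 4052.8 / 251.64 × 0.85 ≈ 13.7 mL/min
CrCl ≈ 14 mL/min → bracket < 25 mL/min.
20% of 100 mg = 20 mg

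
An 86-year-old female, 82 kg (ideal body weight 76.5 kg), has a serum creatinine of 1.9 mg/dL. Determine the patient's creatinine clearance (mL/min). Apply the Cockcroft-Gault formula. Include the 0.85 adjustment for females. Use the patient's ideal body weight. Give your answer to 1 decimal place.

CrCl = (140 − 86) × 76.5 / (72 × 1.9) × 0.85 = 4131.0 / 136.80 × 0.85 ≈ 25.7 mL/min

25.7 mL/min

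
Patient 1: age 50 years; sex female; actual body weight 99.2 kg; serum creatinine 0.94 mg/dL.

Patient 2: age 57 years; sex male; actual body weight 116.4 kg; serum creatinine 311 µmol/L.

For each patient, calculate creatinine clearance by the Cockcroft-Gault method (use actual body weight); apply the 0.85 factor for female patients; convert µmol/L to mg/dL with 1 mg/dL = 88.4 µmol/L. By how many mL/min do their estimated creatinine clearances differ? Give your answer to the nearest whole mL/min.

74 mL/min

Patient 1: CrCl = (140 − 50) × 99.2 / (72 × 0.94) × 0.85 = 8928.0 / 67.68 × 0.85 ≈ 112.1 mL/min
Patient 2: SCr = 311 / 88.4 = 3.518 mg/dL
Patient 2: CrCl = (140 − 57) × 116.4 / (72 × 3.518) = 9661.2 / 253.30 ≈ 38.1 mL/min
|112.1 − 38.1| = 74.0 mL/min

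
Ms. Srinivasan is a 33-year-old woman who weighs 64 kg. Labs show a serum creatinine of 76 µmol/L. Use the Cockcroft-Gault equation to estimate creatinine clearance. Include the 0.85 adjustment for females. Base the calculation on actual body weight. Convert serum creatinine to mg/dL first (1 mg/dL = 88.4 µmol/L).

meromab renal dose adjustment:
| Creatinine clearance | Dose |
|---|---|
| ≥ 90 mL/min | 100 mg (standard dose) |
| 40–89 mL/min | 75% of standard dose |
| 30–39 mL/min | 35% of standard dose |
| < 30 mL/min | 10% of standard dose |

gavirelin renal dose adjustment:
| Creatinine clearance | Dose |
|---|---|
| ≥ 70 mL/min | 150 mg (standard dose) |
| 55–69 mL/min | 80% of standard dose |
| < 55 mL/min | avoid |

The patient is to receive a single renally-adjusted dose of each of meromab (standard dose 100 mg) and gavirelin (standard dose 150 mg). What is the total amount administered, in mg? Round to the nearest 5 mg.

250 mg

SCr = 76 / 88.4 = 0.86 mg/dL
CrCl = (140 − 33) × 64 / (72 × 0.86) × 0.85 = 6848.0 / 61.92 × 0.85 ≈ 94.0 mL/min
CrCl ≈ 94 mL/min.
meromab: ≥ 90 mL/min → 100% of 100 mg = 100 mg.
gavirelin: ≥ 70 mL/min → 100% of 150 mg = 150 mg.
Total = 100 + 150 = 250 mg.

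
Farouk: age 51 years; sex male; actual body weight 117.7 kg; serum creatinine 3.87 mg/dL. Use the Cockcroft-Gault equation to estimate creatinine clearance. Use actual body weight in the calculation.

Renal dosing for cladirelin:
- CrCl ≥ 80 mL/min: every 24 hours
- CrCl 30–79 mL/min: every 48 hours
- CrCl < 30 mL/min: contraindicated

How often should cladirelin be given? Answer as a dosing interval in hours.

CrCl = (140 − 51) × 117.7 / (72 × 3.87) = 10475.3 / 278.64 ≈ 37.6 mL/min
CrCl ≈ 38 mL/min → bracket 30–79 mL/min → every 48 hours.

every 48 hours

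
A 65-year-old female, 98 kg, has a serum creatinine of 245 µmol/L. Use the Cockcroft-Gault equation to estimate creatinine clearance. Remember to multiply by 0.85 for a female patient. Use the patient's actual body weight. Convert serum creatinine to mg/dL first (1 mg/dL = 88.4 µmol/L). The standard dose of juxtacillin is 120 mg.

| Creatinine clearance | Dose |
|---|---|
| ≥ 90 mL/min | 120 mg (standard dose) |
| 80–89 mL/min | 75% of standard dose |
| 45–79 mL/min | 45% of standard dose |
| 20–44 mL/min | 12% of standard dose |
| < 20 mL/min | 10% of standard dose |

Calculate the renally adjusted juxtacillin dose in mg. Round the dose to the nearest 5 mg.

15 mg

SCr = 245 / 88.4 = 2.771 mg/dL
CrCl = (140 − 65) × 98 / (72 × 2.771) × 0.85 = 7350.0 / 199.51 × 0.85 ≈ 31.3 mL/min
CrCl ≈ 31 mL/min → bracket 20–44 mL/min.
12% of 120 mg = 14.4 mg → 15 mg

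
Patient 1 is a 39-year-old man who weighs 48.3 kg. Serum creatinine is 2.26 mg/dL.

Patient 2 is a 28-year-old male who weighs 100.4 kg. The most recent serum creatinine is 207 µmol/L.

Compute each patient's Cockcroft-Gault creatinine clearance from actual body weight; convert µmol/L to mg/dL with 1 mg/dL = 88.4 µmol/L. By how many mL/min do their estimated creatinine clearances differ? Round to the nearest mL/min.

37 mL/min

Patient 1: CrCl = (140 − 39) × 48.3 / (72 × 2.26) = 4878.3 / 162.72 ≈ 30.0 mL/min
Patient 2: SCr = 207 / 88.4 = 2.342 mg/dL
Patient 2: CrCl = (140 − 28) × 100.4 / (72 × 2.342) = 11244.8 / 168.62 ≈ 66.7 mL/min
|30.0 − 66.7| = 36.7 mL/min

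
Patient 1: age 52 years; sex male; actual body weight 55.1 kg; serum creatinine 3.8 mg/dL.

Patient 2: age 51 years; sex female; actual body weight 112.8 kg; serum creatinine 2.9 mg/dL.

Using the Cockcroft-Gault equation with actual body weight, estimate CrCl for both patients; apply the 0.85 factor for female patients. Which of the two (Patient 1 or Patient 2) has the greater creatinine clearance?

Patient 1: CrCl = (140 − 52) × 55.1 / (72 × 3.8) = 4848.8 / 273.60 ≈ 17.7 mL/min
Patient 2: CrCl = (140 − 51) × 112.8 / (72 × 2.9) × 0.85 = 10039.2 / 208.80 × 0.85 ≈ 40.9 mL/min
17.7 vs 40.9 mL/min → Patient 2 is higher.

Patient 2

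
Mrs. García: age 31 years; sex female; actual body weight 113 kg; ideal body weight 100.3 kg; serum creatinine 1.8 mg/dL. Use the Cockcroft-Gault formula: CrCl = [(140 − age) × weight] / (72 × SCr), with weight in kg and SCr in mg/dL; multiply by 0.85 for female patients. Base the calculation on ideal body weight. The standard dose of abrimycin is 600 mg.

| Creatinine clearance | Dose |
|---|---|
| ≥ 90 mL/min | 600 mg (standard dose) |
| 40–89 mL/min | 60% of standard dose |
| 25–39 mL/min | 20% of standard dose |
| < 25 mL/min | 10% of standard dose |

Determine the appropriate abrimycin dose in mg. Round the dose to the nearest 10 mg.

CrCl = (140 − 31) × 100.3 / (72 × 1.8) × 0.85 = 10932.7 / 129.60 × 0.85 ≈ 71.7 mL/min
CrCl ≈ 72 mL/min → bracket 40–89 mL/min.
60% of 600 mg = 360 mg

360 mg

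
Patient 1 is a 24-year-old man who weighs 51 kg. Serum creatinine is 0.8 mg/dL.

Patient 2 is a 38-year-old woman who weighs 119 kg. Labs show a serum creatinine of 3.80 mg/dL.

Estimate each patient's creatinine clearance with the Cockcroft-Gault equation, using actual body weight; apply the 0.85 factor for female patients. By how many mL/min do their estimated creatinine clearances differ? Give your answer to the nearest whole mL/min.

65 mL/min

Patient 1: CrCl = (140 − 24) × 51 / (72 × 0.8) = 5916.0 / 57.60 ≈ 102.7 mL/min
Patient 2: CrCl = (140 − 38) × 119 / (72 × 3.8) × 0.85 = 12138.0 / 273.60 × 0.85 ≈ 37.7 mL/min
|102.7 − 37.7| = 65.0 mL/min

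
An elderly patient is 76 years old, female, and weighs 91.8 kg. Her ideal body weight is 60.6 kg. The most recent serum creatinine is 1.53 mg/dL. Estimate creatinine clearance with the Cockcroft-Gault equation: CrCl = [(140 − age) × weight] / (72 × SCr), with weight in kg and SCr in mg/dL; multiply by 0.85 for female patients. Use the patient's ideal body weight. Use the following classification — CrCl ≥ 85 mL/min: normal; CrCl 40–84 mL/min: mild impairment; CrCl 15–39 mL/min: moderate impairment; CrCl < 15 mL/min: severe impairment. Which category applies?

CrCl = (140 − 76) × 60.6 / (72 × 1.53) × 0.85 = 3878.4 / 110.16 × 0.85 ≈ 29.9 mL/min
30 mL/min falls in the 'moderate impairment' range.

moderate impairment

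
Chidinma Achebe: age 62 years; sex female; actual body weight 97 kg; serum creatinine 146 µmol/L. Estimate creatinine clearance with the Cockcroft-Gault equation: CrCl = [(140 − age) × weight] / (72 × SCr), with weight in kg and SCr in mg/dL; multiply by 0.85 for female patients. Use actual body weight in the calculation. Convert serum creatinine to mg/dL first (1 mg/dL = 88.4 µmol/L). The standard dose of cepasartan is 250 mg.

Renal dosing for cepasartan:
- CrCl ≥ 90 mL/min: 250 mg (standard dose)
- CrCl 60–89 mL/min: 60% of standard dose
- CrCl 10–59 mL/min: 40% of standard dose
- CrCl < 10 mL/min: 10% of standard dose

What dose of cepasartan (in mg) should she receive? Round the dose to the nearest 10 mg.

SCr = 146 / 88.4 = 1.652 mg/dL
CrCl = (140 − 62) × 97 / (72 × 1.652) × 0.85 = 7566.0 / 118.94 × 0.85 ≈ 54.1 mL/min
CrCl ≈ 54 mL/min → bracket 10–59 mL/min.
40% of 250 mg = 100 mg

100 mg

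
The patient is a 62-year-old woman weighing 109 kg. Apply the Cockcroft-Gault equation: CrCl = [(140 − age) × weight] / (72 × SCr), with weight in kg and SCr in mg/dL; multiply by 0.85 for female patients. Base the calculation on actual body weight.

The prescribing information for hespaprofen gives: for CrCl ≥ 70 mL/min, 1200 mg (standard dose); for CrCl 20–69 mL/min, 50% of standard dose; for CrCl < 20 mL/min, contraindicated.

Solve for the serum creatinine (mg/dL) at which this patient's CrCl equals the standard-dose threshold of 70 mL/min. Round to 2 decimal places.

Standard dose requires CrCl ≥ 70 mL/min.
Set (140 − 62) × 109 × 0.85 / (72 × SCr) = 70
SCr = (140 − 62) × 109 × 0.85 / (72 × 70) = 1.434 mg/dL

1.43 mg/dL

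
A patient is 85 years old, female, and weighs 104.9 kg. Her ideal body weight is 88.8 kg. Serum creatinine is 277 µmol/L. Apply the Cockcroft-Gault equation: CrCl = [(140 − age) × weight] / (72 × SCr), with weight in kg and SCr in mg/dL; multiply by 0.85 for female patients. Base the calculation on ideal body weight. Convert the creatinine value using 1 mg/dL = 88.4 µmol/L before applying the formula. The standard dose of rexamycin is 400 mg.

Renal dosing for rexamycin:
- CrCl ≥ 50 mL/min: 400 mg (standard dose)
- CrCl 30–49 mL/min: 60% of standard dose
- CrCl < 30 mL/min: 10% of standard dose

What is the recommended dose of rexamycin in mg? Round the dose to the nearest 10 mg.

SCr = 277 / 88.4 = 3.133 mg/dL
CrCl = (140 − 85) × 88.8 / (72 × 3.133) × 0.85 = 4884.0 / 225.58 × 0.85 ≈ 18.4 mL/min
CrCl ≈ 18 mL/min → bracket < 30 mL/min.
10% of 400 mg = 40 mg

40 mg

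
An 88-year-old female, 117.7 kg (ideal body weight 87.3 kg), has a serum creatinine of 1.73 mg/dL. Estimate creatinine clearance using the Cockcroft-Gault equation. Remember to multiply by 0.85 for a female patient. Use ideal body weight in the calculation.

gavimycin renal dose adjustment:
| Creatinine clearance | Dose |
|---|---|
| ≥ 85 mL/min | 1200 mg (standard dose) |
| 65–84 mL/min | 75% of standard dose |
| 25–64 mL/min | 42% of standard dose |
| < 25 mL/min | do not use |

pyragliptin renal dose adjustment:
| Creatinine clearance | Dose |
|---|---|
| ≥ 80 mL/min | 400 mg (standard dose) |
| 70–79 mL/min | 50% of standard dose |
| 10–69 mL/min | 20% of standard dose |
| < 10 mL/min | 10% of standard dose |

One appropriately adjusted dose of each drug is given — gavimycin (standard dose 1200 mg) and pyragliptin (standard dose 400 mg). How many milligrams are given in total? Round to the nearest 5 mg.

CrCl = (140 − 88) × 87.3 / (72 × 1.73) × 0.85 = 4539.6 / 124.56 × 0.85 ≈ 31.0 mL/min
CrCl ≈ 31 mL/min.
gavimycin: 25–64 mL/min → 42% of 1200 mg = 504 mg.
pyragliptin: 10–69 mL/min → 20% of 400 mg = 80 mg.
Total = 504 + 80 = 584 mg.

585 mg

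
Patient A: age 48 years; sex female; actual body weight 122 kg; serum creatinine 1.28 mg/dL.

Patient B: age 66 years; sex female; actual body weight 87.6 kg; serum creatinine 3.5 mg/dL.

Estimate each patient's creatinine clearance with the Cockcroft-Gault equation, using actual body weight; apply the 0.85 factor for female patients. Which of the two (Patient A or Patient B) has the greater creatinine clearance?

Patient A

Patient A: CrCl = (140 − 48) × 122 / (72 × 1.28) × 0.85 = 11224.0 / 92.16 × 0.85 ≈ 103.5 mL/min
Patient B: CrCl = (140 − 66) × 87.6 / (72 × 3.5) × 0.85 = 6482.4 / 252.00 × 0.85 ≈ 21.9 mL/min
103.5 vs 21.9 mL/min → Patient A is higher.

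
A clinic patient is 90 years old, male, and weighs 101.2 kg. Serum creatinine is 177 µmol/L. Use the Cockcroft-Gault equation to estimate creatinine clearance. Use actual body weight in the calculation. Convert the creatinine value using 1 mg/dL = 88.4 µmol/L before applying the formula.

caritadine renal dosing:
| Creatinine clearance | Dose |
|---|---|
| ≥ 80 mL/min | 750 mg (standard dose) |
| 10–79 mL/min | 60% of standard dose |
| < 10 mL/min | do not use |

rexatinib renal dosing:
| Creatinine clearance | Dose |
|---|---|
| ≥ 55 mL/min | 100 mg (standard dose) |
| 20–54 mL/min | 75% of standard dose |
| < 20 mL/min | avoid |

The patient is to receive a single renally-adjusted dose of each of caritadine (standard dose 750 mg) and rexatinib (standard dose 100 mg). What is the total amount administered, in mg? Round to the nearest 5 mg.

SCr = 177 / 88.4 = 2.002 mg/dL
CrCl = (140 − 90) × 101.2 / (72 × 2.002) = 5060.0 / 144.14 ≈ 35.1 mL/min
CrCl ≈ 35 mL/min.
caritadine: 10–79 mL/min → 60% of 750 mg = 450 mg.
rexatinib: 20–54 mL/min → 75% of 100 mg = 75 mg.
Total = 450 + 75 = 525 mg.

525 mg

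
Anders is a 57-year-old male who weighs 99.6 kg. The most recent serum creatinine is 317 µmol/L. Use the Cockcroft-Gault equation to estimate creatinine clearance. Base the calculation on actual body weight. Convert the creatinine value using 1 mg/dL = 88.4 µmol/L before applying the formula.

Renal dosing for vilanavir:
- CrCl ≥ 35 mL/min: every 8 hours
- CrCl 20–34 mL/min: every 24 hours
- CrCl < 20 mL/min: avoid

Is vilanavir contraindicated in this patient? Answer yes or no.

SCr = 317 / 88.4 = 3.586 mg/dL
CrCl = (140 − 57) × 99.6 / (72 × 3.586) = 8266.8 / 258.19 ≈ 32.0 mL/min
CrCl ≈ 32 mL/min, which is ≥ 20 mL/min.

no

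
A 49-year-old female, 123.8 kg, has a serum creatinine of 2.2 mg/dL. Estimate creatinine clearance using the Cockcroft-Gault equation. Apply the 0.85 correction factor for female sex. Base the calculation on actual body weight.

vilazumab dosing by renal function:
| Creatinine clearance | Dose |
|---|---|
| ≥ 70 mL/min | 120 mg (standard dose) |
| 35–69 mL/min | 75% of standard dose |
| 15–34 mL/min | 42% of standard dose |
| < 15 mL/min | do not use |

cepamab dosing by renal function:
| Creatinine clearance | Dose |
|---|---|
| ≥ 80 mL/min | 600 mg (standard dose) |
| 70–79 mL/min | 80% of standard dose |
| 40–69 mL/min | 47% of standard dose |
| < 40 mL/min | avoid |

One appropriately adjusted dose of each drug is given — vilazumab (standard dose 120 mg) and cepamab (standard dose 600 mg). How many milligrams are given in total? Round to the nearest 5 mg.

CrCl = (140 − 49) × 123.8 / (72 × 2.2) × 0.85 = 11265.8 / 158.40 × 0.85 ≈ 60.5 mL/min
CrCl ≈ 60 mL/min.
vilazumab: 35–69 mL/min → 75% of 120 mg = 90 mg.
cepamab: 40–69 mL/min → 47% of 600 mg = 282 mg.
Total = 90 + 282 = 372 mg.

370 mg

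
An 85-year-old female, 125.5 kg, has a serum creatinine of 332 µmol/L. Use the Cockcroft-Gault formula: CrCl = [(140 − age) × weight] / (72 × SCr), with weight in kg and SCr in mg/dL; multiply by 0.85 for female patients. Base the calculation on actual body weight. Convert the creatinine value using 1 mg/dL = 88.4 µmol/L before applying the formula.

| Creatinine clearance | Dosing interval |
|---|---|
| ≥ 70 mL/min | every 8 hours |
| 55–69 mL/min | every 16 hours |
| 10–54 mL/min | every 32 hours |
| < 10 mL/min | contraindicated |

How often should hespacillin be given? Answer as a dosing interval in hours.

SCr = 332 / 88.4 = 3.756 mg/dL
CrCl = (140 − 85) × 125.5 / (72 × 3.756) × 0.85 = 6902.5 / 270.43 × 0.85 ≈ 21.7 mL/min
CrCl ≈ 22 mL/min → bracket 10–54 mL/min → every 32 hours.

every 32 hours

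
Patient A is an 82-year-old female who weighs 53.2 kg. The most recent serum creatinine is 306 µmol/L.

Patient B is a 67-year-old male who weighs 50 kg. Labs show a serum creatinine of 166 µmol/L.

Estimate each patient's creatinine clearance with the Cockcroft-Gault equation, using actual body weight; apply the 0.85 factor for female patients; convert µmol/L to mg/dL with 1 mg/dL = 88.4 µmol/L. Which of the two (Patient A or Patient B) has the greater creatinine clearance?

Patient A: SCr = 306 / 88.4 = 3.462 mg/dL
Patient A: CrCl = (140 − 82) × 53.2 / (72 × 3.462) × 0.85 = 3085.6 / 249.26 × 0.85 ≈ 10.5 mL/min
Patient B: SCr = 166 / 88.4 = 1.878 mg/dL
Patient B: CrCl = (140 − 67) × 50 / (72 × 1.878) = 3650.0 / 135.22 ≈ 27.0 mL/min
10.5 vs 27.0 mL/min → Patient B is higher.

Patient B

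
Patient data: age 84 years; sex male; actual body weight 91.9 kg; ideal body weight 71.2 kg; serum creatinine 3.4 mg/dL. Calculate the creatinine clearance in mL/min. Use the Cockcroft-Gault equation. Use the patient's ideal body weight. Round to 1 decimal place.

16.3 mL/min

CrCl = (140 − 84) × 71.2 / (72 × 3.4) = 3987.2 / 244.80 ≈ 16.3 mL/min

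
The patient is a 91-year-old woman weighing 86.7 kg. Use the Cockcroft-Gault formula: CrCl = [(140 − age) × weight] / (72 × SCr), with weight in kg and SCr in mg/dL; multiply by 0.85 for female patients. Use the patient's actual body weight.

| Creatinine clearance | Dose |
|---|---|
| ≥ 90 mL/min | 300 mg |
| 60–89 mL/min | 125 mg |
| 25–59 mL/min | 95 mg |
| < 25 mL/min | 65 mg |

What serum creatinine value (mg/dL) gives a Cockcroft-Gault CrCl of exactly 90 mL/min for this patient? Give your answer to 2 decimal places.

0.56 mg/dL

Standard dose requires CrCl ≥ 90 mL/min.
Set (140 − 91) × 86.7 × 0.85 / (72 × SCr) = 90
SCr = (140 − 91) × 86.7 × 0.85 / (72 × 90) = 0.557 mg/dL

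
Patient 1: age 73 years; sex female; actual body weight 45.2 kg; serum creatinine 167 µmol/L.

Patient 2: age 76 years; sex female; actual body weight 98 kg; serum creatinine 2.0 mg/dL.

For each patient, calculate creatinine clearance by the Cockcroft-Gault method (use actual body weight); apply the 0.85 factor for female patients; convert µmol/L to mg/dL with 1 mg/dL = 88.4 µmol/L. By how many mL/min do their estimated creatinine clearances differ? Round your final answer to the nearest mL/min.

18 mL/min

Patient 1: SCr = 167 / 88.4 = 1.889 mg/dL
Patient 1: CrCl = (140 − 73) × 45.2 / (72 × 1.889) × 0.85 = 3028.4 / 136.01 × 0.85 ≈ 18.9 mL/min
Patient 2: CrCl = (140 − 76) × 98 / (72 × 2) × 0.85 = 6272.0 / 144.00 × 0.85 ≈ 37.0 mL/min
|18.9 − 37.0| = 18.1 mL/min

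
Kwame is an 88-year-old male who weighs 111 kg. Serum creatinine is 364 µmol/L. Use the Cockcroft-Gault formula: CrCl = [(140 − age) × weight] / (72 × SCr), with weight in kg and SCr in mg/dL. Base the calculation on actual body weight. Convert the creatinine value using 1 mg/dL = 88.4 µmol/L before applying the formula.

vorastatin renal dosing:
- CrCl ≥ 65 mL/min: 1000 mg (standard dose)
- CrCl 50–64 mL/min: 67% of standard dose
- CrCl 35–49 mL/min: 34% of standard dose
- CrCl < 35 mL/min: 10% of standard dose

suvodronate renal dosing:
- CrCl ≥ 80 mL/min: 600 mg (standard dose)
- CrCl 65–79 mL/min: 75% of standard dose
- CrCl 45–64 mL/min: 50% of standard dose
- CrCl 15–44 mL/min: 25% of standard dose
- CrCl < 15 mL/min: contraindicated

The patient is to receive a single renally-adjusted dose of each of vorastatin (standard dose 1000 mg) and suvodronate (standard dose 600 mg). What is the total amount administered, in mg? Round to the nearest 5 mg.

SCr = 364 / 88.4 = 4.118 mg/dL
CrCl = (140 − 88) × 111 / (72 × 4.118) = 5772.0 / 296.50 ≈ 19.5 mL/min
CrCl ≈ 19 mL/min.
vorastatin: < 35 mL/min → 10% of 1000 mg = 100 mg.
suvodronate: 15–44 mL/min → 25% of 600 mg = 150 mg.
Total = 100 + 150 = 250 mg.

250 mg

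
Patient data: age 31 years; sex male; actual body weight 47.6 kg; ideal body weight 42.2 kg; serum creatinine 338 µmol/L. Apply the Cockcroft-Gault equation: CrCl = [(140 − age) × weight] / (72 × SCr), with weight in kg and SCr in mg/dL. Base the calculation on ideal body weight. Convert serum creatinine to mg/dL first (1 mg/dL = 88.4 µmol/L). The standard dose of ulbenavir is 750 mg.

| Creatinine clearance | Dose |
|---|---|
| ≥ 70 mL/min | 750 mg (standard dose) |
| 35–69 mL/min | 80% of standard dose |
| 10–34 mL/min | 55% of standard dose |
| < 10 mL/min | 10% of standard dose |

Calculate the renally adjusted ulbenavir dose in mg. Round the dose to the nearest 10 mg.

410 mg

SCr = 338 / 88.4 = 3.824 mg/dL
CrCl = (140 − 31) × 42.2 / (72 × 3.824) = 4599.8 / 275.33 ≈ 16.7 mL/min
CrCl ≈ 17 mL/min → bracket 10–34 mL/min.
55% of 750 mg = 412.5 mg → 410 mg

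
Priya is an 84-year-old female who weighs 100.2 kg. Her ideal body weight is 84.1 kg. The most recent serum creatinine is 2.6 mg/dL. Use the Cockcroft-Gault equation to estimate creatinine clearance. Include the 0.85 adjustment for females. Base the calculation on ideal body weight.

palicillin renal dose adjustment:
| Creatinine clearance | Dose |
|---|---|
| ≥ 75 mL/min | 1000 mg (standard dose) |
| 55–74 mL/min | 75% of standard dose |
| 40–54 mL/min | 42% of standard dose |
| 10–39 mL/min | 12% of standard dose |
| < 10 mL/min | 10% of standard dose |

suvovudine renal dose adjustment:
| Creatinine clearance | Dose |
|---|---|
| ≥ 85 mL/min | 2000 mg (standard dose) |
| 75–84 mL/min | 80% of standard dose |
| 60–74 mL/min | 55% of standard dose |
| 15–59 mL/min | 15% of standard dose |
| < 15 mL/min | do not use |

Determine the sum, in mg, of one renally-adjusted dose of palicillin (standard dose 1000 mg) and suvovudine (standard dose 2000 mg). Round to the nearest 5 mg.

CrCl = (140 − 84) × 84.1 / (72 × 2.6) × 0.85 = 4709.6 / 187.20 × 0.85 ≈ 21.4 mL/min
CrCl ≈ 21 mL/min.
palicillin: 10–39 mL/min → 12% of 1000 mg = 120 mg.
suvovudine: 15–59 mL/min → 15% of 2000 mg = 300 mg.
Total = 120 + 300 = 420 mg.

420 mg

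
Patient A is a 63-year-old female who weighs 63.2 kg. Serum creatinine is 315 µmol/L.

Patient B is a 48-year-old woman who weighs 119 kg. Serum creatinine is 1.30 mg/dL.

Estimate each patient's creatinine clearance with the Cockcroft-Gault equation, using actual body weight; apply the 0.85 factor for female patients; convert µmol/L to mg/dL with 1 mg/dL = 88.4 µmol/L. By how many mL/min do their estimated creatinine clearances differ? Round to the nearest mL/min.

83 mL/min

Patient A: SCr = 315 / 88.4 = 3.563 mg/dL
Patient A: CrCl = (140 − 63) × 63.2 / (72 × 3.563) × 0.85 = 4866.4 / 256.54 × 0.85 ≈ 16.1 mL/min
Patient B: CrCl = (140 − 48) × 119 / (72 × 1.3) × 0.85 = 10948.0 / 93.60 × 0.85 ≈ 99.4 mL/min
|16.1 − 99.4| = 83.3 mL/min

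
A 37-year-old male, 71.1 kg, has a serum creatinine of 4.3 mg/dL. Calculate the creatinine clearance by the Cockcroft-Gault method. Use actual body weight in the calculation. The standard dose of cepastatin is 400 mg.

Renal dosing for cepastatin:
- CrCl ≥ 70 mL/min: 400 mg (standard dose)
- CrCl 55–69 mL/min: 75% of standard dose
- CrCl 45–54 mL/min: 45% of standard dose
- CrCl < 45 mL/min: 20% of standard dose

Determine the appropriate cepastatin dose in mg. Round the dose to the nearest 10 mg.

CrCl = (140 − 37) × 71.1 / (72 × 4.3) = 7323.3 / 309.60 ≈ 23.7 mL/min
CrCl ≈ 24 mL/min → bracket < 45 mL/min.
20% of 400 mg = 80 mg

80 mg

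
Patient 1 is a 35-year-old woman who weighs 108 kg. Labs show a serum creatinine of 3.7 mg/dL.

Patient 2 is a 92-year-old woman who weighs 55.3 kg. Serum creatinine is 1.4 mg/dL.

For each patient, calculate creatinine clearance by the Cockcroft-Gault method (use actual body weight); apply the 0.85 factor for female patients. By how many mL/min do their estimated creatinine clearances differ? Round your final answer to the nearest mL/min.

14 mL/min

Patient 1: CrCl = (140 − 35) × 108 / (72 × 3.7) × 0.85 = 11340.0 / 266.40 × 0.85 ≈ 36.2 mL/min
Patient 2: CrCl = (140 − 92) × 55.3 / (72 × 1.4) × 0.85 = 2654.4 / 100.80 × 0.85 ≈ 22.4 mL/min
|36.2 − 22.4| = 13.8 mL/min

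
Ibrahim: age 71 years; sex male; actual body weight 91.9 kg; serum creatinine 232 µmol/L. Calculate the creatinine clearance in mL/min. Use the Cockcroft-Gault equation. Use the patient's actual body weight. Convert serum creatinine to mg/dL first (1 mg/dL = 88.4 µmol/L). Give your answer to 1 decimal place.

SCr = 232 / 88.4 = 2.624 mg/dL
CrCl = (140 − 71) × 91.9 / (72 × 2.624) = 6341.1 / 188.93 ≈ 33.6 mL/min

33.6 mL/min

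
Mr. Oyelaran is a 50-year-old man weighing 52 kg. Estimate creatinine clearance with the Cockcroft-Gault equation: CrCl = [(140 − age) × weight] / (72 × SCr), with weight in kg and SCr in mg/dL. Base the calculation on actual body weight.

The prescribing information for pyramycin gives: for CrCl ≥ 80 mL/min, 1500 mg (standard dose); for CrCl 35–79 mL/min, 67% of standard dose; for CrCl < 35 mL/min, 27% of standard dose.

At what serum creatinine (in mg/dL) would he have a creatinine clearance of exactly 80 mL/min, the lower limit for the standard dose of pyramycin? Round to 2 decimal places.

0.81 mg/dL

Standard dose requires CrCl ≥ 80 mL/min.
Set (140 − 50) × 52 / (72 × SCr) = 80
SCr = (140 − 50) × 52 / (72 × 80) = 0.812 mg/dL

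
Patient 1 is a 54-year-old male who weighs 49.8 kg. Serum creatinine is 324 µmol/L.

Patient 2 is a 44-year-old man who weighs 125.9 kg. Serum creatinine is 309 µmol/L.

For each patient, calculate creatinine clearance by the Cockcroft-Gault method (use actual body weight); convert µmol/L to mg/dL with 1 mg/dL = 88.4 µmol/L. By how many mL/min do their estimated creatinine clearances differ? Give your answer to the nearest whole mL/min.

Patient 1: SCr = 324 / 88.4 = 3.665 mg/dL
Patient 1: CrCl = (140 − 54) × 49.8 / (72 × 3.665) = 4282.8 / 263.88 ≈ 16.2 mL/min
Patient 2: SCr = 309 / 88.4 = 3.495 mg/dL
Patient 2: CrCl = (140 − 44) × 125.9 / (72 × 3.495) = 12086.4 / 251.64 ≈ 48.0 mL/min
|16.2 − 48.0| = 31.8 mL/min

32 mL/min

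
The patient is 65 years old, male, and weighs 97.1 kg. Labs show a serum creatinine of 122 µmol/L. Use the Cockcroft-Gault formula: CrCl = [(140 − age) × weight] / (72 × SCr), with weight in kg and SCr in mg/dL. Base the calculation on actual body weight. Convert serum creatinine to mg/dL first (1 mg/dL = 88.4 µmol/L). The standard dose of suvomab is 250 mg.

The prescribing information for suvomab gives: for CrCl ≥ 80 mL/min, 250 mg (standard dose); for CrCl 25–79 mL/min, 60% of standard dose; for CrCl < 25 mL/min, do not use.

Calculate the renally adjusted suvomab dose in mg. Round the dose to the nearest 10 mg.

SCr = 122 / 88.4 = 1.38 mg/dL
CrCl = (140 − 65) × 97.1 / (72 × 1.38) = 7282.5 / 99.36 ≈ 73.3 mL/min
CrCl ≈ 73 mL/min → bracket 25–79 mL/min.
60% of 250 mg = 150 mg

150 mg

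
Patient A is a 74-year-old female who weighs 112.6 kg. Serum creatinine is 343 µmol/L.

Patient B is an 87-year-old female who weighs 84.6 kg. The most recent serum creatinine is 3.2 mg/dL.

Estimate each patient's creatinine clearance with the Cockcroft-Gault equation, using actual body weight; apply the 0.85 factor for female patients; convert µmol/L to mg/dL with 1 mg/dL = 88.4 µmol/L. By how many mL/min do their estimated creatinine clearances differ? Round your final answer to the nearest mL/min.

6 mL/min

Patient A: SCr = 343 / 88.4 = 3.88 mg/dL
Patient A: CrCl = (140 − 74) × 112.6 / (72 × 3.88) × 0.85 = 7431.6 / 279.36 × 0.85 ≈ 22.6 mL/min
Patient B: CrCl = (140 − 87) × 84.6 / (72 × 3.2) × 0.85 = 4483.8 / 230.40 × 0.85 ≈ 16.5 mL/min
|22.6 − 16.5| = 6.1 mL/min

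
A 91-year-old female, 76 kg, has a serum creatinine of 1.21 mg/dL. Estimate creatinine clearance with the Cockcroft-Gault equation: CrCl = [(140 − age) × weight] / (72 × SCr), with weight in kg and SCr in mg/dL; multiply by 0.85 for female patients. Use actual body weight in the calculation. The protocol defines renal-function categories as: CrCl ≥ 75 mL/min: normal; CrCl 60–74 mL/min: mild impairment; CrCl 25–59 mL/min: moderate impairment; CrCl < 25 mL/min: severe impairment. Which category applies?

CrCl = (140 − 91) × 76 / (72 × 1.21) × 0.85 = 3724.0 / 87.12 × 0.85 ≈ 36.3 mL/min
36 mL/min falls in the 'moderate impairment' range.

moderate impairment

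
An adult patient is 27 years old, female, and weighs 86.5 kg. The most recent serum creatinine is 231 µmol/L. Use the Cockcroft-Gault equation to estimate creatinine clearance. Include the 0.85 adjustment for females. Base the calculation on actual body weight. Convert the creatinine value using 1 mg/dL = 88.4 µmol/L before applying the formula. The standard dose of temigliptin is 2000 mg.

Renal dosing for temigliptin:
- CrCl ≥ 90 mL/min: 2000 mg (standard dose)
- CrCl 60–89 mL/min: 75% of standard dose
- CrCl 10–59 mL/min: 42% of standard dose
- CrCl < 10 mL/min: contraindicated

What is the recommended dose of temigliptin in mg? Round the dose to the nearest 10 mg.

840 mg

SCr = 231 / 88.4 = 2.613 mg/dL
CrCl = (140 − 27) × 86.5 / (72 × 2.613) × 0.85 = 9774.5 / 188.14 × 0.85 ≈ 44.2 mL/min
CrCl ≈ 44 mL/min → bracket 10–59 mL/min.
42% of 2000 mg = 840 mg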